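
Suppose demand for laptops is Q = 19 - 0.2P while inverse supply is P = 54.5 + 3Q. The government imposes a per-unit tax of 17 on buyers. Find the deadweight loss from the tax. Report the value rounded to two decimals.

Rewriting demand in inverse form: P = 95 - 5Q.
Without the tax, 95 - 5Q = 54.5 + 3Q so Q* = 5.0625 and P* = 69.6875.
A tax on buyers shifts demand down by 17: (95 - 17) - 5Q = 54.5 + 3Q, so Q_t = 2.9375. Buyers pay P_b = 80.3125; sellers receive P_s = P_b - 17 = 63.3125.
Deadweight loss is the triangle between the curves from Q_t to Q*: (1/2)(5.0625 - 2.9375)(17) = 18.0625.

18.06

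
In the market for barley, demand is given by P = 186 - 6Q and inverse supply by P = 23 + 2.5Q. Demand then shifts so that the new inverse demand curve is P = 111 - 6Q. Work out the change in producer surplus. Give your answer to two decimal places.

-325.69

Initial equilibrium: Q_0 = 19.1765, P_0 = 70.9412; CS_0 = (1/2)(19.1765)(115.0588) = 1103.2111, PS_0 = (1/2)(19.1765)(47.9412) = 459.6713.
New equilibrium: 111 - 6Q = 23 + 2.5Q gives Q_1 = 10.3529, P_1 = 48.8824; CS_1 = 321.5502, PS_1 = 133.9792.
Change in producer surplus = 133.9792 - 459.6713 = -325.692.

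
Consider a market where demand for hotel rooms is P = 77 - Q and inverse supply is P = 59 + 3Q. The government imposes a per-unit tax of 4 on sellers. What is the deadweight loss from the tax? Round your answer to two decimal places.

2.00

Pre-tax equilibrium: 77 - Q = 59 + 3Q gives Q* = 4.5, P* = 72.5.
A tax on sellers shifts supply up by 4: 77 - Q = 59 + 3Q + 4, so Q_t = 3.5. Buyers pay P_b = 73.5; sellers receive P_s = P_b - 4 = 69.5.
Deadweight loss is the triangle between the curves from Q_t to Q*: (1/2)(4.5 - 3.5)(4) = 2.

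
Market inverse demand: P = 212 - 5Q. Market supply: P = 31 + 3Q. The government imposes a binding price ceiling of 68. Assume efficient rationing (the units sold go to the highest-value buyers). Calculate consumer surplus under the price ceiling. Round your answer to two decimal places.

Free-market equilibrium: 212 - 5Q = 31 + 3Q gives Q* = 22.625, P* = 98.875.
At P = 68, sellers supply (68 - 31)/3 = 12.3333 while buyers want more, so the quantity traded is 12.3333 at price 68.
The demand price at Q = 12.3333 is 150.3333. CS is the trapezoid between demand and 68 over [0, 12.3333]: (1/2)[(212 - 68) + (150.3333 - 68)](12.3333) = 1395.7222.

1395.72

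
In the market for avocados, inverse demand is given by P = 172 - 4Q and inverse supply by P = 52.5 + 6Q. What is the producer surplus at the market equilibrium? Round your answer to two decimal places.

Setting demand equal to supply, 119.5 = 10Q, so Q* = 11.95 and P* = 124.2.
The supply curve's price intercept is 52.5, so PS = (1/2)(Q*)(P* - 52.5) = (1/2)(11.95)(71.7) = 428.4075.

428.41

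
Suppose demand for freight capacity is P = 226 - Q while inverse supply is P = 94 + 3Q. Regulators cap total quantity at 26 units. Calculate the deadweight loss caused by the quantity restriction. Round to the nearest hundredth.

98.00

Without the quota, 226 - Q = 94 + 3Q gives Q* = 33.
At Q = 26 the demand price is 226 - (26) = 200 and the supply price is 94 + 3(26) = 172.
DWL = (1/2)(gap between curves at 26) x (Q* - 26) = (1/2)(28)(7) = 98.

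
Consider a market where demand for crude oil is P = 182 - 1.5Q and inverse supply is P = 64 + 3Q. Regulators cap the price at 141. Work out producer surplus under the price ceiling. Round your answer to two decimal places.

Free-market equilibrium: 182 - 1.5Q = 64 + 3Q gives Q* = 26.2222, P* = 142.6667.
At P = 141, sellers supply (141 - 64)/3 = 25.6667 while buyers want more, so the quantity traded is 25.6667 at price 141.
PS is the triangle above supply below 141: (1/2)(25.6667)(141 - 64) = 988.1667.

988.17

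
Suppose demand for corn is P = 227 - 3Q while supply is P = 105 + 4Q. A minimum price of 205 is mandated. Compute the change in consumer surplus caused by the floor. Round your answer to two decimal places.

Without the control, 227 - 3Q = 105 + 4Q so Q* = 17.4286 and P* = 174.7143.
At the floor price 205, quantity demanded is (227 - 205)/3 = 7.3333; demand is the short side, so Q = 7.3333 trades at P = 205.
CS goes from (1/2)(17.4286)(52.2857) = 455.6327 to 80.6667 (computed as (227 - 205)(7.3333) - (1/2)(3)(7.3333)^2), a change of -374.966.

-374.97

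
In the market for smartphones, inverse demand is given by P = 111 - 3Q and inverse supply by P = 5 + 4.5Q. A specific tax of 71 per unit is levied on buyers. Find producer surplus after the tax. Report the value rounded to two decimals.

Pre-tax equilibrium: 111 - 3Q = 5 + 4.5Q gives Q* = 14.1333, P* = 68.6.
With the tax, buyers' net willingness to pay falls by 71: (111 - 71) - 3Q = 5 + 4.5Q, so Q_t = 4.6667. Buyers pay P_b = 97; sellers receive P_s = P_b - 71 = 26.
PS = (1/2)(Q_t)(P_s - 5) = (1/2)(4.6667)(21) = 49.

49.00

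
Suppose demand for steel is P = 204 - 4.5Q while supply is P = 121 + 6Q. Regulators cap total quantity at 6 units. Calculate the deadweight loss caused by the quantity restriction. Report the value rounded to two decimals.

19.05

Without the quota, 204 - 4.5Q = 121 + 6Q gives Q* = 7.9048.
At Q = 6 the demand price is 204 - 4.5(6) = 177 and the supply price is 121 + 6(6) = 157.
Deadweight loss is the triangle between the curves from 6 to 7.9048: (1/2)(177 - 157)(7.9048 - 6) = 19.0476.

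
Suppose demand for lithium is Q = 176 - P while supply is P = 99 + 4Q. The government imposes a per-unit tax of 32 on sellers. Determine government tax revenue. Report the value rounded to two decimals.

288.00

Rewriting demand in inverse form: P = 176 - Q.
Pre-tax equilibrium: 176 - Q = 99 + 4Q gives Q* = 15.4, P* = 160.6.
With the tax, sellers need 32 more per unit: 176 - Q = 99 + 4Q + 32, so Q_t = 9. Buyers pay P_b = 167; sellers receive P_s = P_b - 32 = 135.
Tax revenue = t x Q_t = 32 x 9 = 288.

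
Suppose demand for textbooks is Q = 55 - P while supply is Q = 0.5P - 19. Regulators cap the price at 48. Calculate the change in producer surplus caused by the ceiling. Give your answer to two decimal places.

Rewriting demand in inverse form: P = 55 - Q.
Rewriting supply in inverse form: P = 38 + 2Q.
Without the control, 55 - Q = 38 + 2Q so Q* = 5.6667 and P* = 49.3333.
At the ceiling price 48, quantity supplied is (48 - 38)/2 = 5; supply is the short side, so Q = 5 trades at P = 48.
PS goes from (1/2)(5.6667)(11.3333) = 32.1111 to 25 (computed as (48 - 38)(5) - (1/2)(2)(5)^2), a change of -7.1111.

-7.11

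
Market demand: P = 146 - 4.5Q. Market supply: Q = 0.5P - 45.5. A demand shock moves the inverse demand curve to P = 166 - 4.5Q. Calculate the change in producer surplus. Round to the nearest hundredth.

61.54

Rewriting supply in inverse form: P = 91 + 2Q.
Initial equilibrium: Q_0 = 8.4615, P_0 = 107.9231; CS_0 = (1/2)(8.4615)(38.0769) = 161.0947, PS_0 = (1/2)(8.4615)(16.9231) = 71.5976.
New equilibrium: 166 - 4.5Q = 91 + 2Q gives Q_1 = 11.5385, P_1 = 114.0769; CS_1 = 299.5562, PS_1 = 133.1361.
Change in producer surplus = 133.1361 - 71.5976 = 61.5385.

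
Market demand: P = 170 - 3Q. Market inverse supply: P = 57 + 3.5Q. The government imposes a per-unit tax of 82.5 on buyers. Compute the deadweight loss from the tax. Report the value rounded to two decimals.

523.56

Pre-tax equilibrium: 170 - 3Q = 57 + 3.5Q gives Q* = 17.3846, P* = 117.8462.
With the tax, buyers' net willingness to pay falls by 82.5: (170 - 82.5) - 3Q = 57 + 3.5Q, so Q_t = 4.6923. Buyers pay P_b = 155.9231; sellers receive P_s = P_b - 82.5 = 73.4231.
The welfare triangle lost has base Q* - Q_t = 12.6923 and height t = 82.5, so DWL = (1/2)(12.6923)(82.5) = 523.5577.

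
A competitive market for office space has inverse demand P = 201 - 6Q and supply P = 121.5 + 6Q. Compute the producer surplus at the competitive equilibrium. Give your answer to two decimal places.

Equilibrium: 201 - 6Q = 121.5 + 6Q, so Q* = 6.625 and P* = 161.25.
PS is the area between P* and the supply curve from 0 to Q*: (1/2)(6.625)(39.75) = 131.6719.

131.67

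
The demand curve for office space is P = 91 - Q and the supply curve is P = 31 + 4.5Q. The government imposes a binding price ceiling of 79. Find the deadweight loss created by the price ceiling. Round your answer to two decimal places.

Without the control, 91 - Q = 31 + 4.5Q so Q* = 10.9091 and P* = 80.0909.
At the ceiling price 79, quantity supplied is (79 - 31)/4.5 = 10.6667; supply is the short side, so Q = 10.6667 trades at P = 79.
At Q = 10.6667 the demand price is 80.3333 and the supply price is 79. Deadweight loss is the triangle between the curves from 10.6667 to 10.9091: (1/2)(80.3333 - 79)(10.9091 - 10.6667) = 0.1616.

0.16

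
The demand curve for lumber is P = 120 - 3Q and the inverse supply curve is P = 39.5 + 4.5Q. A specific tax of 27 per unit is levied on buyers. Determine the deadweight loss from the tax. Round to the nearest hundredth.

48.60

Without the tax, 120 - 3Q = 39.5 + 4.5Q so Q* = 10.7333 and P* = 87.8.
A tax on buyers shifts demand down by 27: (120 - 27) - 3Q = 39.5 + 4.5Q, so Q_t = 7.1333. Buyers pay P_b = 98.6; sellers receive P_s = P_b - 27 = 71.6.
Deadweight loss is the triangle between the curves from Q_t to Q*: (1/2)(10.7333 - 7.1333)(27) = 48.6.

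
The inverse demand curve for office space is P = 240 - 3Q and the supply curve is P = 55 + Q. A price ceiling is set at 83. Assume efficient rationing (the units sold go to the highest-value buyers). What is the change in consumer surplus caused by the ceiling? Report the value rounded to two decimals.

11.41

Without the control, 240 - 3Q = 55 + Q so Q* = 46.25 and P* = 101.25.
At P = 83, sellers supply (83 - 55)/1 = 28 while buyers want more, so the quantity traded is 28 at price 83.
CS goes from (1/2)(46.25)(138.75) = 3208.5938 to 3220 (computed as (240 - 83)(28) - (1/2)(3)(28)^2), a change of 11.4062.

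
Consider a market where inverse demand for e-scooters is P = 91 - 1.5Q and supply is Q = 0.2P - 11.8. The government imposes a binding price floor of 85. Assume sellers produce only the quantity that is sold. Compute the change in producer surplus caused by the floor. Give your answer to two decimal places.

3.41

Rewriting supply in inverse form: P = 59 + 5Q.
Without the control, 91 - 1.5Q = 59 + 5Q so Q* = 4.9231 and P* = 83.6154.
At the floor price 85, quantity demanded is (91 - 85)/1.5 = 4; demand is the short side, so Q = 4 trades at P = 85.
PS goes from (1/2)(4.9231)(24.6154) = 60.5917 to 64 (computed as (85 - 59)(4) - (1/2)(5)(4)^2), a change of 3.4083.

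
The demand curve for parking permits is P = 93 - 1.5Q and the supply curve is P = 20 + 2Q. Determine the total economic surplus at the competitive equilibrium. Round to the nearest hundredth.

761.29

Equilibrium: 93 - 1.5Q = 20 + 2Q, so Q* = 20.8571 and P* = 61.7143.
Total surplus is the full triangle between the curves from 0 to Q*: (1/2)(20.8571)(93 - 20) = 761.2857.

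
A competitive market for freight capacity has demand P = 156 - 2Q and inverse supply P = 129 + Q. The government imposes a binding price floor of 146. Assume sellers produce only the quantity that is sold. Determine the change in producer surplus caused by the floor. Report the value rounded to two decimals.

Without the control, 156 - 2Q = 129 + Q so Q* = 9 and P* = 138.
At P = 146, buyers demand (156 - 146)/2 = 5 while sellers would supply more, so the quantity traded is 5 at price 146.
PS goes from (1/2)(9)(9) = 40.5 to 72.5 (computed as (146 - 129)(5) - (1/2)(1)(5)^2), a change of 32.

32.00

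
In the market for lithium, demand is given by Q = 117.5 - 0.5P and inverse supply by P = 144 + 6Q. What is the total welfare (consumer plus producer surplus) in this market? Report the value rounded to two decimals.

Rewriting demand in inverse form: P = 235 - 2Q.
Equilibrium: 235 - 2Q = 144 + 6Q, so Q* = 11.375 and P* = 212.25.
CS = (1/2)(11.375)(22.75) = 129.3906 and PS = (1/2)(11.375)(68.25) = 388.1719, so total surplus = 517.5625.

517.56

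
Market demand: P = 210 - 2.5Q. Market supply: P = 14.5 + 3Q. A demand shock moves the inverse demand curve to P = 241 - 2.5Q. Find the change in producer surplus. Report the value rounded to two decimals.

648.69

Initial equilibrium: Q_0 = 35.5455, P_0 = 121.1364; CS_0 = (1/2)(35.5455)(88.8636) = 1579.3492, PS_0 = (1/2)(35.5455)(106.6364) = 1895.219.
New equilibrium: 241 - 2.5Q = 14.5 + 3Q gives Q_1 = 41.1818, P_1 = 138.0455; CS_1 = 2119.9277, PS_1 = 2543.9132.
Change in producer surplus = 2543.9132 - 1895.219 = 648.6942.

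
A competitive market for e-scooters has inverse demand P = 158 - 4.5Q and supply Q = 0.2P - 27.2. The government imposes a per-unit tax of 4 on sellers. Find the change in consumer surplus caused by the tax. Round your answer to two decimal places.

-3.99

Rewriting supply in inverse form: P = 136 + 5Q.
Pre-tax equilibrium: 158 - 4.5Q = 136 + 5Q gives Q* = 2.3158, P* = 147.5789.
With the tax, sellers need 4 more per unit: 158 - 4.5Q = 136 + 5Q + 4, so Q_t = 1.8947. Buyers pay P_b = 149.4737; sellers receive P_s = P_b - 4 = 145.4737.
CS falls from (1/2)(2.3158)(10.4211) = 12.0665 to (1/2)(1.8947)(8.5263) = 8.0776, a change of -3.9889.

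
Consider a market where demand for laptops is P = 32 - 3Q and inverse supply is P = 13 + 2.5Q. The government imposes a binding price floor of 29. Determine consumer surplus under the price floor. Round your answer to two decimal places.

1.50

Free-market equilibrium: 32 - 3Q = 13 + 2.5Q gives Q* = 3.4545, P* = 21.6364.
At P = 29, buyers demand (32 - 29)/3 = 1 while sellers would supply more, so the quantity traded is 1 at price 29.
CS is the triangle under demand above 29: (1/2)(1)(32 - 29) = 1.5.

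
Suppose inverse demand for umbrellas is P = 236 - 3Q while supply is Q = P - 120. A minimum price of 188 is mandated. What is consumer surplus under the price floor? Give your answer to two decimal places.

Rewriting supply in inverse form: P = 120 + Q.
Without the control, 236 - 3Q = 120 + Q so Q* = 29 and P* = 149.
At the floor price 188, quantity demanded is (236 - 188)/3 = 16; demand is the short side, so Q = 16 trades at P = 188.
CS is the triangle under demand above 188: (1/2)(16)(236 - 188) = 384.

384.00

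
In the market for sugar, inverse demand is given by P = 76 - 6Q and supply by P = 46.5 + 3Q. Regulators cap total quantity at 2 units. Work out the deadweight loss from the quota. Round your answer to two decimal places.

Without the quota, 76 - 6Q = 46.5 + 3Q gives Q* = 3.2778.
At Q = 2 the demand price is 76 - 6(2) = 64 and the supply price is 46.5 + 3(2) = 52.5.
DWL = (1/2)(gap between curves at 2) x (Q* - 2) = (1/2)(11.5)(1.2778) = 7.3472.

7.35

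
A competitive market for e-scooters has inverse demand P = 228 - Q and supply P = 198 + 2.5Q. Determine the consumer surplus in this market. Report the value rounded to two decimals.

36.73

Setting demand equal to supply, 30 = 3.5Q, so Q* = 8.5714 and P* = 219.4286.
The demand choke price is 228, so CS = (1/2)(Q*)(228 - P*) = (1/2)(8.5714)(8.5714) = 36.7347.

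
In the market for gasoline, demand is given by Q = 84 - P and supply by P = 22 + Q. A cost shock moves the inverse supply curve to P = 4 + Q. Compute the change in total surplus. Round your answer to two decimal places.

639.00

Rewriting demand in inverse form: P = 84 - Q.
Initial equilibrium: Q_0 = 31, P_0 = 53; CS_0 = (1/2)(31)(31) = 480.5, PS_0 = (1/2)(31)(31) = 480.5.
New equilibrium: 84 - Q = 4 + Q gives Q_1 = 40, P_1 = 44; CS_1 = 800, PS_1 = 800.
Change in total surplus = (800 + 800) - (480.5 + 480.5) = 639.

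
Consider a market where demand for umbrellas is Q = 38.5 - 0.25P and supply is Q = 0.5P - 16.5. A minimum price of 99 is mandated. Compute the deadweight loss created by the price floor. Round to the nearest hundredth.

123.52

Rewriting demand in inverse form: P = 154 - 4Q.
Rewriting supply in inverse form: P = 33 + 2Q.
Without the control, 154 - 4Q = 33 + 2Q so Q* = 20.1667 and P* = 73.3333.
At P = 99, buyers demand (154 - 99)/4 = 13.75 while sellers would supply more, so the quantity traded is 13.75 at price 99.
At Q = 13.75 the demand price is 99 and the supply price is 60.5. Deadweight loss is the triangle between the curves from 13.75 to 20.1667: (1/2)(99 - 60.5)(20.1667 - 13.75) = 123.5208.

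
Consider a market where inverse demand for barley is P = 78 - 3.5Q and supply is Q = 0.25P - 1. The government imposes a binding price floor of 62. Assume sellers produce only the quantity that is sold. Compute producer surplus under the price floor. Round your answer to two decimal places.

223.35

Rewriting supply in inverse form: P = 4 + 4Q.
Free-market equilibrium: 78 - 3.5Q = 4 + 4Q gives Q* = 9.8667, P* = 43.4667.
At P = 62, buyers demand (78 - 62)/3.5 = 4.5714 while sellers would supply more, so the quantity traded is 4.5714 at price 62.
The supply price at Q = 4.5714 is 22.2857. PS is the trapezoid between 62 and supply over [0, 4.5714]: (1/2)[(62 - 4) + (62 - 22.2857)](4.5714) = 223.3469.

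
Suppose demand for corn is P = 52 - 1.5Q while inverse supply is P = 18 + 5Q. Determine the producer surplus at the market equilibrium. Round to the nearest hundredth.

Setting demand equal to supply, 34 = 6.5Q, so Q* = 5.2308 and P* = 44.1538.
Producer surplus is the triangle above supply below P*: (1/2)(5.2308)(44.1538 - 18) = (1/2)(5.2308)(26.1538) = 68.4024.

68.40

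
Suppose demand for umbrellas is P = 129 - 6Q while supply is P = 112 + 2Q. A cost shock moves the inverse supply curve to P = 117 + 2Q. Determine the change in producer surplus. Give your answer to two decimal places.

-2.27

Initial equilibrium: Q_0 = 2.125, P_0 = 116.25; CS_0 = (1/2)(2.125)(12.75) = 13.5469, PS_0 = (1/2)(2.125)(4.25) = 4.5156.
New equilibrium: 129 - 6Q = 117 + 2Q gives Q_1 = 1.5, P_1 = 120; CS_1 = 6.75, PS_1 = 2.25.
Change in producer surplus = 2.25 - 4.5156 = -2.2656.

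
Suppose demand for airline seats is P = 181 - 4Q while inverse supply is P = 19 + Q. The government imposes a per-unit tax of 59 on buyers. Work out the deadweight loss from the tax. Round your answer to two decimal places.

348.10

Without the tax, 181 - 4Q = 19 + Q so Q* = 32.4 and P* = 51.4.
A tax on buyers shifts demand down by 59: (181 - 59) - 4Q = 19 + Q, so Q_t = 20.6. Buyers pay P_b = 98.6; sellers receive P_s = P_b - 59 = 39.6.
The welfare triangle lost has base Q* - Q_t = 11.8 and height t = 59, so DWL = (1/2)(11.8)(59) = 348.1.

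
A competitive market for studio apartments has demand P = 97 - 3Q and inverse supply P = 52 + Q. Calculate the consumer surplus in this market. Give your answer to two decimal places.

189.84

Setting demand equal to supply, 45 = 4Q, so Q* = 11.25 and P* = 63.25.
The demand choke price is 97, so CS = (1/2)(Q*)(97 - P*) = (1/2)(11.25)(33.75) = 189.8438.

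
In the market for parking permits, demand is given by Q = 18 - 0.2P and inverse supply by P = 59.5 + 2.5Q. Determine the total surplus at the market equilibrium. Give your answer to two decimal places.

Rewriting demand in inverse form: P = 90 - 5Q.
Setting demand equal to supply, 30.5 = 7.5Q, so Q* = 4.0667 and P* = 69.6667.
CS = (1/2)(4.0667)(20.3333) = 41.3444 and PS = (1/2)(4.0667)(10.1667) = 20.6722, so total surplus = 62.0167.

62.02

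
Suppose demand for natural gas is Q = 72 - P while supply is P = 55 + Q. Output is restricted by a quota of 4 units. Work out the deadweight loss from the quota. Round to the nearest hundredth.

Rewriting demand in inverse form: P = 72 - Q.
Unrestricted equilibrium: Q* = (72 - 55)/(1 + 1) = 8.5.
At Q = 4 the demand price is 72 - (4) = 68 and the supply price is 55 + (4) = 59.
Deadweight loss is the triangle between the curves from 4 to 8.5: (1/2)(68 - 59)(8.5 - 4) = 20.25.

20.25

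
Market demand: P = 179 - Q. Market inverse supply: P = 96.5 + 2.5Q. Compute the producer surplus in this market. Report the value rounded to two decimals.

Equilibrium: 179 - Q = 96.5 + 2.5Q, so Q* = 23.5714 and P* = 155.4286.
PS is the area between P* and the supply curve from 0 to Q*: (1/2)(23.5714)(58.9286) = 694.5153.

694.52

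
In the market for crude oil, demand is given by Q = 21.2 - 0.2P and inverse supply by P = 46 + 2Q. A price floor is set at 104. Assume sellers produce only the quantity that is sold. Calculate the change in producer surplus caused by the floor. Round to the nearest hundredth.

-50.43

Rewriting demand in inverse form: P = 106 - 5Q.
Free-market equilibrium: 106 - 5Q = 46 + 2Q gives Q* = 8.5714, P* = 63.1429.
At P = 104, buyers demand (106 - 104)/5 = 0.4 while sellers would supply more, so the quantity traded is 0.4 at price 104.
PS goes from (1/2)(8.5714)(17.1429) = 73.4694 to 23.04 (computed as (104 - 46)(0.4) - (1/2)(2)(0.4)^2), a change of -50.4294.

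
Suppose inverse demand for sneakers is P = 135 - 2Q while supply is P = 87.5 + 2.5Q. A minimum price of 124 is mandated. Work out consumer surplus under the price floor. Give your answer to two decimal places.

Free-market equilibrium: 135 - 2Q = 87.5 + 2.5Q gives Q* = 10.5556, P* = 113.8889.
At P = 124, buyers demand (135 - 124)/2 = 5.5 while sellers would supply more, so the quantity traded is 5.5 at price 124.
CS is the triangle under demand above 124: (1/2)(5.5)(135 - 124) = 30.25.

30.25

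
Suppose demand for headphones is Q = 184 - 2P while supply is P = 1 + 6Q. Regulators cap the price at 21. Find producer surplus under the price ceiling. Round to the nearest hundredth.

Rewriting demand in inverse form: P = 92 - 0.5Q.
Free-market equilibrium: 92 - 0.5Q = 1 + 6Q gives Q* = 14, P* = 85.
At P = 21, sellers supply (21 - 1)/6 = 3.3333 while buyers want more, so the quantity traded is 3.3333 at price 21.
PS is the triangle above supply below 21: (1/2)(3.3333)(21 - 1) = 33.3333.

33.33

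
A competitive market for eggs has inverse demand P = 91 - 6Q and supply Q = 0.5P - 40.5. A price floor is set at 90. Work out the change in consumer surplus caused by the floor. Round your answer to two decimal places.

Rewriting supply in inverse form: P = 81 + 2Q.
Free-market equilibrium: 91 - 6Q = 81 + 2Q gives Q* = 1.25, P* = 83.5.
At the floor price 90, quantity demanded is (91 - 90)/6 = 0.1667; demand is the short side, so Q = 0.1667 trades at P = 90.
CS goes from (1/2)(1.25)(7.5) = 4.6875 to 0.0833 (computed as (91 - 90)(0.1667) - (1/2)(6)(0.1667)^2), a change of -4.6042.

-4.60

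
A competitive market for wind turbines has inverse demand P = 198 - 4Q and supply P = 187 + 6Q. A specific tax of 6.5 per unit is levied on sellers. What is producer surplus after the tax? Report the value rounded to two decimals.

Pre-tax equilibrium: 198 - 4Q = 187 + 6Q gives Q* = 1.1, P* = 193.6.
A tax on sellers shifts supply up by 6.5: 198 - 4Q = 187 + 6Q + 6.5, so Q_t = 0.45. Buyers pay P_b = 196.2; sellers receive P_s = P_b - 6.5 = 189.7.
Producer surplus is the triangle above supply below P_s: (1/2)(0.45)(189.7 - 187) = 0.6075.

0.61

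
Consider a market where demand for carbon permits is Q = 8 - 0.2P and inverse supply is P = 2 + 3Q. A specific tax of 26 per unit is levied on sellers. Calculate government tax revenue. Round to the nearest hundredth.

39.00

Rewriting demand in inverse form: P = 40 - 5Q.
Pre-tax equilibrium: 40 - 5Q = 2 + 3Q gives Q* = 4.75, P* = 16.25.
With the tax, sellers need 26 more per unit: 40 - 5Q = 2 + 3Q + 26, so Q_t = 1.5. Buyers pay P_b = 32.5; sellers receive P_s = P_b - 26 = 6.5.
Revenue is the tax times quantity traded: 26 x 1.5 = 39.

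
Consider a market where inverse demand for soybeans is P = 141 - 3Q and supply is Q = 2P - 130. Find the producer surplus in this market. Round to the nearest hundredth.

Rewriting supply in inverse form: P = 65 + 0.5Q.
Set 141 - 3Q = 65 + 0.5Q, which gives 76 = 3.5Q, so Q* = 21.7143 and P* = 141 - 3(21.7143) = 75.8571.
Producer surplus is the triangle above supply below P*: (1/2)(21.7143)(75.8571 - 65) = (1/2)(21.7143)(10.8571) = 117.8776.

117.88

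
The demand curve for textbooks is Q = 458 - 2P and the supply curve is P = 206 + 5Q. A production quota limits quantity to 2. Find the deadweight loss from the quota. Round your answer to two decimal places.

13.09

Rewriting demand in inverse form: P = 229 - 0.5Q.
Unrestricted equilibrium: Q* = (229 - 206)/(0.5 + 5) = 4.1818.
At Q = 2 the demand price is 229 - 0.5(2) = 228 and the supply price is 206 + 5(2) = 216.
DWL = (1/2)(gap between curves at 2) x (Q* - 2) = (1/2)(12)(2.1818) = 13.0909.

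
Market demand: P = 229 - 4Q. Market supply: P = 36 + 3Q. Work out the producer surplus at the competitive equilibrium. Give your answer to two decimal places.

1140.28

Setting demand equal to supply, 193 = 7Q, so Q* = 27.5714 and P* = 118.7143.
PS is the area between P* and the supply curve from 0 to Q*: (1/2)(27.5714)(82.7143) = 1140.2755.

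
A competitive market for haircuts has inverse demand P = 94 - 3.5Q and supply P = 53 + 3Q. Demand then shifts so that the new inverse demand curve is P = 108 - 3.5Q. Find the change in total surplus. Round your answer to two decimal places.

Initial equilibrium: Q_0 = 6.3077, P_0 = 71.9231; CS_0 = (1/2)(6.3077)(22.0769) = 69.6272, PS_0 = (1/2)(6.3077)(18.9231) = 59.6805.
New equilibrium: 108 - 3.5Q = 53 + 3Q gives Q_1 = 8.4615, P_1 = 78.3846; CS_1 = 125.2959, PS_1 = 107.3964.
Change in total surplus = (125.2959 + 107.3964) - (69.6272 + 59.6805) = 103.3846.

103.38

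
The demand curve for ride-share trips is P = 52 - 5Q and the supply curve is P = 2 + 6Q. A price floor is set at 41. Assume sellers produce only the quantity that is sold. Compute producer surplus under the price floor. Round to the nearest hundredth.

71.28

Without the control, 52 - 5Q = 2 + 6Q so Q* = 4.5455 and P* = 29.2727.
At the floor price 41, quantity demanded is (52 - 41)/5 = 2.2; demand is the short side, so Q = 2.2 trades at P = 41.
The supply price at Q = 2.2 is 15.2. PS is the trapezoid between 41 and supply over [0, 2.2]: (1/2)[(41 - 2) + (41 - 15.2)](2.2) = 71.28.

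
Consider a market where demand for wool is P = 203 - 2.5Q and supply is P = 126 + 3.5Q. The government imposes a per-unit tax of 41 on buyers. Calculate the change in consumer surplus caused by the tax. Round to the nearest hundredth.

Pre-tax equilibrium: 203 - 2.5Q = 126 + 3.5Q gives Q* = 12.8333, P* = 170.9167.
A tax on buyers shifts demand down by 41: (203 - 41) - 2.5Q = 126 + 3.5Q, so Q_t = 6. Buyers pay P_b = 188; sellers receive P_s = P_b - 41 = 147.
Consumers lose the trapezoid between P* and P_b out to Q_t plus the triangle from Q_t to Q*: change in CS = 45 - 205.8681 = -160.8681.

-160.87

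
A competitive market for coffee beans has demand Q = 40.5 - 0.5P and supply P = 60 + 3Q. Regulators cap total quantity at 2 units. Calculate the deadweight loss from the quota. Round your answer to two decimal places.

12.10

Rewriting demand in inverse form: P = 81 - 2Q.
Unrestricted equilibrium: Q* = (81 - 60)/(2 + 3) = 4.2.
At Q = 2 the demand price is 81 - 2(2) = 77 and the supply price is 60 + 3(2) = 66.
DWL = (1/2)(gap between curves at 2) x (Q* - 2) = (1/2)(11)(2.2) = 12.1.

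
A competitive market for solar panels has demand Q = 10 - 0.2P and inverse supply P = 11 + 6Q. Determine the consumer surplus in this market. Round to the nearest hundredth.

Rewriting demand in inverse form: P = 50 - 5Q.
Setting demand equal to supply, 39 = 11Q, so Q* = 3.5455 and P* = 32.2727.
Consumer surplus is the triangle under demand above P*: (1/2)(3.5455)(50 - 32.2727) = (1/2)(3.5455)(17.7273) = 31.4256.

31.43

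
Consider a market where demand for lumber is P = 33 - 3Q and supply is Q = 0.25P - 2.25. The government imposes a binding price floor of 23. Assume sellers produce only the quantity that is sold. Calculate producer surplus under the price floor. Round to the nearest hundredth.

24.44

Rewriting supply in inverse form: P = 9 + 4Q.
Without the control, 33 - 3Q = 9 + 4Q so Q* = 3.4286 and P* = 22.7143.
At P = 23, buyers demand (33 - 23)/3 = 3.3333 while sellers would supply more, so the quantity traded is 3.3333 at price 23.
The supply price at Q = 3.3333 is 22.3333. PS is the trapezoid between 23 and supply over [0, 3.3333]: (1/2)[(23 - 9) + (23 - 22.3333)](3.3333) = 24.4444.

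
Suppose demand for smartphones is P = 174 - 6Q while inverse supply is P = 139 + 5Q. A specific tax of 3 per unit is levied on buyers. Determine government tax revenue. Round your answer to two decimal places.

Without the tax, 174 - 6Q = 139 + 5Q so Q* = 3.1818 and P* = 154.9091.
With the tax, buyers' net willingness to pay falls by 3: (174 - 3) - 6Q = 139 + 5Q, so Q_t = 2.9091. Buyers pay P_b = 156.5455; sellers receive P_s = P_b - 3 = 153.5455.
Tax revenue = t x Q_t = 3 x 2.9091 = 8.7273.

8.73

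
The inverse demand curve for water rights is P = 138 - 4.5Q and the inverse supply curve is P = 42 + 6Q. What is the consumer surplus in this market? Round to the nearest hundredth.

Set 138 - 4.5Q = 42 + 6Q, which gives 96 = 10.5Q, so Q* = 9.1429 and P* = 138 - 4.5(9.1429) = 96.8571.
Consumer surplus is the triangle under demand above P*: (1/2)(9.1429)(138 - 96.8571) = (1/2)(9.1429)(41.1429) = 188.0816.

188.08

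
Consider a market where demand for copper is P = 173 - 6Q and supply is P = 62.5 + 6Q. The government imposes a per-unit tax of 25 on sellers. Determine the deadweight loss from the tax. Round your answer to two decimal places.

26.04

Without the tax, 173 - 6Q = 62.5 + 6Q so Q* = 9.2083 and P* = 117.75.
With the tax, sellers need 25 more per unit: 173 - 6Q = 62.5 + 6Q + 25, so Q_t = 7.125. Buyers pay P_b = 130.25; sellers receive P_s = P_b - 25 = 105.25.
Deadweight loss is the triangle between the curves from Q_t to Q*: (1/2)(9.2083 - 7.125)(25) = 26.0417.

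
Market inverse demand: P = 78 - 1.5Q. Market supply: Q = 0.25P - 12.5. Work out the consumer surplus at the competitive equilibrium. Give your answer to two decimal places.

Rewriting supply in inverse form: P = 50 + 4Q.
Equilibrium: 78 - 1.5Q = 50 + 4Q, so Q* = 5.0909 and P* = 70.3636.
CS is the area between the demand curve and P* from 0 to Q*: (1/2)(5.0909)(7.6364) = 19.438.

19.44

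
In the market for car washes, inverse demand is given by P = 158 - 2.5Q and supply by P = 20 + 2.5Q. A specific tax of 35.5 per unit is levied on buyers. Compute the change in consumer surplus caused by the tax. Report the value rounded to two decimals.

-426.89

Without the tax, 158 - 2.5Q = 20 + 2.5Q so Q* = 27.6 and P* = 89.
With the tax, buyers' net willingness to pay falls by 35.5: (158 - 35.5) - 2.5Q = 20 + 2.5Q, so Q_t = 20.5. Buyers pay P_b = 106.75; sellers receive P_s = P_b - 35.5 = 71.25.
Consumers lose the trapezoid between P* and P_b out to Q_t plus the triangle from Q_t to Q*: change in CS = 525.3125 - 952.2 = -426.8875.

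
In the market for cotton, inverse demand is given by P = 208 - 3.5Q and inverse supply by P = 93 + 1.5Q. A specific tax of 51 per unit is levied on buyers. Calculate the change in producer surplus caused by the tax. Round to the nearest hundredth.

-273.87

Pre-tax equilibrium: 208 - 3.5Q = 93 + 1.5Q gives Q* = 23, P* = 127.5.
With the tax, buyers' net willingness to pay falls by 51: (208 - 51) - 3.5Q = 93 + 1.5Q, so Q_t = 12.8. Buyers pay P_b = 163.2; sellers receive P_s = P_b - 51 = 112.2.
Producers lose the trapezoid between P_s and P* out to Q_t plus the triangle from Q_t to Q*: change in PS = 122.88 - 396.75 = -273.87.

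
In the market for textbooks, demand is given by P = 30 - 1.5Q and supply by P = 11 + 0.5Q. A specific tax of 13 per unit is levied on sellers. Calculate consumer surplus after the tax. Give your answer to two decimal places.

6.75

Pre-tax equilibrium: 30 - 1.5Q = 11 + 0.5Q gives Q* = 9.5, P* = 15.75.
A tax on sellers shifts supply up by 13: 30 - 1.5Q = 11 + 0.5Q + 13, so Q_t = 3. Buyers pay P_b = 25.5; sellers receive P_s = P_b - 13 = 12.5.
Consumer surplus is the triangle under demand above P_b: (1/2)(3)(30 - 25.5) = 6.75.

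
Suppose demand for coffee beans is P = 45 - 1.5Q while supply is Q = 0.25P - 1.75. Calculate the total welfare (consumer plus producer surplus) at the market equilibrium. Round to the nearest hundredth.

Rewriting supply in inverse form: P = 7 + 4Q.
Set 45 - 1.5Q = 7 + 4Q, which gives 38 = 5.5Q, so Q* = 6.9091 and P* = 45 - 1.5(6.9091) = 34.6364.
Total surplus is the full triangle between the curves from 0 to Q*: (1/2)(6.9091)(45 - 7) = 131.2727.

131.27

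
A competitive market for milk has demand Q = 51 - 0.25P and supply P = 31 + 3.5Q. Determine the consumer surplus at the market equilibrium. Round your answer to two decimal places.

Rewriting demand in inverse form: P = 204 - 4Q.
Equilibrium: 204 - 4Q = 31 + 3.5Q, so Q* = 23.0667 and P* = 111.7333.
Consumer surplus is the triangle under demand above P*: (1/2)(23.0667)(204 - 111.7333) = (1/2)(23.0667)(92.2667) = 1064.1422.

1064.14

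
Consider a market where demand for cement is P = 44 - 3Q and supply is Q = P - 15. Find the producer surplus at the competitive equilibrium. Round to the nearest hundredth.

26.28

Rewriting supply in inverse form: P = 15 + Q.
Equilibrium: 44 - 3Q = 15 + Q, so Q* = 7.25 and P* = 22.25.
The supply curve's price intercept is 15, so PS = (1/2)(Q*)(P* - 15) = (1/2)(7.25)(7.25) = 26.2812.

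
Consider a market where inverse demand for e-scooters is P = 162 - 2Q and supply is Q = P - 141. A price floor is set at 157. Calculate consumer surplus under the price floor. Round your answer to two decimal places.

Rewriting supply in inverse form: P = 141 + Q.
Without the control, 162 - 2Q = 141 + Q so Q* = 7 and P* = 148.
At the floor price 157, quantity demanded is (162 - 157)/2 = 2.5; demand is the short side, so Q = 2.5 trades at P = 157.
CS is the triangle under demand above 157: (1/2)(2.5)(162 - 157) = 6.25.

6.25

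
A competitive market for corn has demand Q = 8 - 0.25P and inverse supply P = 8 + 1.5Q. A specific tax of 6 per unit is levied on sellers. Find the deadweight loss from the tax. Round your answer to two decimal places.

Rewriting demand in inverse form: P = 32 - 4Q.
Pre-tax equilibrium: 32 - 4Q = 8 + 1.5Q gives Q* = 4.3636, P* = 14.5455.
With the tax, sellers need 6 more per unit: 32 - 4Q = 8 + 1.5Q + 6, so Q_t = 3.2727. Buyers pay P_b = 18.9091; sellers receive P_s = P_b - 6 = 12.9091.
Deadweight loss is the triangle between the curves from Q_t to Q*: (1/2)(4.3636 - 3.2727)(6) = 3.2727.

3.27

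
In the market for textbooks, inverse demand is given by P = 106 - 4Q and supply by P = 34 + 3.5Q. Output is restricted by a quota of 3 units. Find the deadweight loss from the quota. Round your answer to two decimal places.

163.35

Unrestricted equilibrium: Q* = (106 - 34)/(4 + 3.5) = 9.6.
At Q = 3 the demand price is 106 - 4(3) = 94 and the supply price is 34 + 3.5(3) = 44.5.
Deadweight loss is the triangle between the curves from 3 to 9.6: (1/2)(94 - 44.5)(9.6 - 3) = 163.35.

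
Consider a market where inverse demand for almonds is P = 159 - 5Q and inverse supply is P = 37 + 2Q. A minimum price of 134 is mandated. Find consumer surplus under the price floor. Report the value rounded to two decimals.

Free-market equilibrium: 159 - 5Q = 37 + 2Q gives Q* = 17.4286, P* = 71.8571.
At P = 134, buyers demand (159 - 134)/5 = 5 while sellers would supply more, so the quantity traded is 5 at price 134.
CS is the triangle under demand above 134: (1/2)(5)(159 - 134) = 62.5.

62.50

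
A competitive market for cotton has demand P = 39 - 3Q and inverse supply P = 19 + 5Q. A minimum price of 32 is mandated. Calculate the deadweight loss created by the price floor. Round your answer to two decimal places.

Free-market equilibrium: 39 - 3Q = 19 + 5Q gives Q* = 2.5, P* = 31.5.
At the floor price 32, quantity demanded is (39 - 32)/3 = 2.3333; demand is the short side, so Q = 2.3333 trades at P = 32.
The lost-trades triangle has base Q* - 2.3333 = 0.1667 and height equal to the gap between the curves at Q = 2.3333, which is 32 - 30.6667 = 1.3333. DWL = (1/2)(0.1667)(1.3333) = 0.1111.

0.11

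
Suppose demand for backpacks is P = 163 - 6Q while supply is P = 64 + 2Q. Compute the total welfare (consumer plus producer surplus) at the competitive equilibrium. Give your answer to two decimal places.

612.56

Equilibrium: 163 - 6Q = 64 + 2Q, so Q* = 12.375 and P* = 88.75.
Total surplus is the full triangle between the curves from 0 to Q*: (1/2)(12.375)(163 - 64) = 612.5625.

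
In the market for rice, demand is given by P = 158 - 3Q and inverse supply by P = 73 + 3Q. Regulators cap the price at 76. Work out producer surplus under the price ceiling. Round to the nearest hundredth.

1.50

Without the control, 158 - 3Q = 73 + 3Q so Q* = 14.1667 and P* = 115.5.
At the ceiling price 76, quantity supplied is (76 - 73)/3 = 1; supply is the short side, so Q = 1 trades at P = 76.
PS is the triangle above supply below 76: (1/2)(1)(76 - 73) = 1.5.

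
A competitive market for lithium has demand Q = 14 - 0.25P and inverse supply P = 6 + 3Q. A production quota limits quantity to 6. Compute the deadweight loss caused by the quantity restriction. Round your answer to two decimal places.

4.57

Rewriting demand in inverse form: P = 56 - 4Q.
Without the quota, 56 - 4Q = 6 + 3Q gives Q* = 7.1429.
At Q = 6 the demand price is 56 - 4(6) = 32 and the supply price is 6 + 3(6) = 24.
DWL = (1/2)(gap between curves at 6) x (Q* - 6) = (1/2)(8)(1.1429) = 4.5714.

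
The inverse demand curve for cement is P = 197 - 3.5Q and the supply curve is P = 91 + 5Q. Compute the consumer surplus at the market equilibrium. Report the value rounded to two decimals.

Equilibrium: 197 - 3.5Q = 91 + 5Q, so Q* = 12.4706 and P* = 153.3529.
CS is the area between the demand curve and P* from 0 to Q*: (1/2)(12.4706)(43.6471) = 272.1522.

272.15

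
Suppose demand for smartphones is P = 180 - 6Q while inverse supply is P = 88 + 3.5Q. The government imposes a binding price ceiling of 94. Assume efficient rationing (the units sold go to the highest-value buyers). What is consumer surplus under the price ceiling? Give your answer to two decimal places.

Without the control, 180 - 6Q = 88 + 3.5Q so Q* = 9.6842 and P* = 121.8947.
At P = 94, sellers supply (94 - 88)/3.5 = 1.7143 while buyers want more, so the quantity traded is 1.7143 at price 94.
The demand price at Q = 1.7143 is 169.7143. CS is the trapezoid between demand and 94 over [0, 1.7143]: (1/2)[(180 - 94) + (169.7143 - 94)](1.7143) = 138.6122.

138.61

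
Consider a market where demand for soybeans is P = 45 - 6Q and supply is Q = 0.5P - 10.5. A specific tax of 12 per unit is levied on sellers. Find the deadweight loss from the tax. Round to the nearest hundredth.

9.00

Rewriting supply in inverse form: P = 21 + 2Q.
Without the tax, 45 - 6Q = 21 + 2Q so Q* = 3 and P* = 27.
A tax on sellers shifts supply up by 12: 45 - 6Q = 21 + 2Q + 12, so Q_t = 1.5. Buyers pay P_b = 36; sellers receive P_s = P_b - 12 = 24.
The welfare triangle lost has base Q* - Q_t = 1.5 and height t = 12, so DWL = (1/2)(1.5)(12) = 9.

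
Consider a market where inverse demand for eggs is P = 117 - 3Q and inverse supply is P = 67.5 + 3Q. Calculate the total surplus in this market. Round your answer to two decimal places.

Setting demand equal to supply, 49.5 = 6Q, so Q* = 8.25 and P* = 92.25.
Total surplus is the full triangle between the curves from 0 to Q*: (1/2)(8.25)(117 - 67.5) = 204.1875.

204.19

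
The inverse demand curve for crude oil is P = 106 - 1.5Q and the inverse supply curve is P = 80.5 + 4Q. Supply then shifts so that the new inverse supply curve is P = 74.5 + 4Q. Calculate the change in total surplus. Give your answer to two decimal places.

Initial equilibrium: Q_0 = 4.6364, P_0 = 99.0455; CS_0 = (1/2)(4.6364)(6.9545) = 16.1219, PS_0 = (1/2)(4.6364)(18.5455) = 42.9917.
New equilibrium: 106 - 1.5Q = 74.5 + 4Q gives Q_1 = 5.7273, P_1 = 97.4091; CS_1 = 24.6012, PS_1 = 65.6033.
Change in total surplus = (24.6012 + 65.6033) - (16.1219 + 42.9917) = 31.0909.

31.09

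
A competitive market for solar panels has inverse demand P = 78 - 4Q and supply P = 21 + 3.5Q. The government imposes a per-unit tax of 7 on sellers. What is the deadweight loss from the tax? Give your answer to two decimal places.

Without the tax, 78 - 4Q = 21 + 3.5Q so Q* = 7.6 and P* = 47.6.
With the tax, sellers need 7 more per unit: 78 - 4Q = 21 + 3.5Q + 7, so Q_t = 6.6667. Buyers pay P_b = 51.3333; sellers receive P_s = P_b - 7 = 44.3333.
The welfare triangle lost has base Q* - Q_t = 0.9333 and height t = 7, so DWL = (1/2)(0.9333)(7) = 3.2667.

3.27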